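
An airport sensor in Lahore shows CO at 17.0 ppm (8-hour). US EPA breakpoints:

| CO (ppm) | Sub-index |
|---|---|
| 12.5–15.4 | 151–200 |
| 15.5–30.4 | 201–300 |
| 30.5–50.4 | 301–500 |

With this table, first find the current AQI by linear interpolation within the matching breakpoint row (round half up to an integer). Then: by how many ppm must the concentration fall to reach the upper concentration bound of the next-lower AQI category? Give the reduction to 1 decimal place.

1.6

CO 17.0: bracket 15.5–30.4 → index 201–300; slope 99/14.9, offset 1.5.
AQI = 201 + 99/14.9·1.5 ≈ 210.97 ⇒ 211.
Current AQI 211 is in the Very Unhealthy range (201–300). The next-lower category tops out at AQI 200, whose upper concentration bound is 15.4 ppm.
Reduction needed = 17.0 − 15.4 = 1.6 ppm.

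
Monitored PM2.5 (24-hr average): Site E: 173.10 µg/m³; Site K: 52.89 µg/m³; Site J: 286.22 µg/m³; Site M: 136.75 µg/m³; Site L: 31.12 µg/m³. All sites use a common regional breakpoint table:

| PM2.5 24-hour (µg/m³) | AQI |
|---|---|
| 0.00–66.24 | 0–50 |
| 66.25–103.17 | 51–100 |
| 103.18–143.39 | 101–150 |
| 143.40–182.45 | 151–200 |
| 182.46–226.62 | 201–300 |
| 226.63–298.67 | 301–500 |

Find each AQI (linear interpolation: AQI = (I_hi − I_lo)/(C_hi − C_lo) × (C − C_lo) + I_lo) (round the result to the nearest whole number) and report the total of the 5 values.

Site E 173.10: bracket 143.40–182.45 → index 151–200; slope 49/39.05, offset 29.70.
AQI = 151 + 49/39.05·29.70 ≈ 188.27 ⇒ 188.
Site K: 52.89 ∈ [0.00, 66.24] ↔ index [0, 50].
0 + (52.89−0.00)·(50−0)/(66.24−0.00) = 0 + 52.89·50/66.24 ≈ 39.92, so AQI = 40.
Site J 286.22: bracket 226.63–298.67 → index 301–500; slope 199/72.04, offset 59.59.
AQI = 301 + 199/72.04·59.59 ≈ 465.61 ⇒ 466.
Site M: 136.75 ∈ [103.18, 143.39] ↔ index [101, 150].
101 + (136.75−103.18)·(150−101)/(143.39−103.18) = 101 + 33.57·49/40.21 ≈ 141.91, so AQI = 142.
Site L 31.12: bracket 0.00–66.24 → index 0–50; slope 50/66.24, offset 31.12.
AQI = 0 + 50/66.24·31.12 ≈ 23.49 ⇒ 23.
AQIs: Site E=188, Site K=40, Site J=466, Site M=142, Site L=23. Sum = 188 + 40 + 466 + 142 + 23 = 859.

859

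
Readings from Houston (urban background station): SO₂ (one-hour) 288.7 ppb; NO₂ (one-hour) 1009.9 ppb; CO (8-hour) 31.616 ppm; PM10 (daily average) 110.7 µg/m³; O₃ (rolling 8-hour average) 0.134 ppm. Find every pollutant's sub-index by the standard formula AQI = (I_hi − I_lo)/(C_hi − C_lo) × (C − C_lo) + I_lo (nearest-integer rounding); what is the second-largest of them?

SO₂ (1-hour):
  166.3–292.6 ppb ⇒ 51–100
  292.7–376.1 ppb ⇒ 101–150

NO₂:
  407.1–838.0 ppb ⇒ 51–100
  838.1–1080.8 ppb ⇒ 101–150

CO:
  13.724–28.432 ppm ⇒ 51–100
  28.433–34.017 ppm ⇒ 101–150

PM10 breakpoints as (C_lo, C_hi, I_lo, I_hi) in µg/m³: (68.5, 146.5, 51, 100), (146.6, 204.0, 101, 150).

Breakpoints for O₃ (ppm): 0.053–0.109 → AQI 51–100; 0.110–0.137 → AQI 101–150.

136

SO₂: 288.7 ∈ [166.3, 292.6] ↔ index [51, 100].
51 + (288.7−166.3)·(100−51)/(292.6−166.3) = 51 + 122.4·49/126.3 ≈ 98.49, so AQI = 98.
NO₂: row 838.1–1080.8 (AQI 101–150). (150−101)·(1009.9−838.1)/(1080.8−838.1) + 101 = 49·171.8/242.7 + 101 ≈ 135.69 → 136.
CO 31.616: bracket 28.433–34.017 → index 101–150; slope 49/5.584, offset 3.183.
AQI = 101 + 49/5.584·3.183 ≈ 128.93 ⇒ 129.
PM10: 110.7 lies in 68.5–146.5, so I_lo=51, I_hi=100, C_lo=68.5, C_hi=146.5.
(100−51)/(146.5−68.5) × (110.7−68.5) + 51 = 49/78.0 × 42.2 + 51 ≈ 77.51 → 78.
O₃: 0.134 ∈ [0.110, 0.137] ↔ index [101, 150].
101 + (0.134−0.110)·(150−101)/(0.137−0.110) = 101 + 0.024·49/0.027 ≈ 144.56, so AQI = 145.
Sub-indices: SO₂→98, NO₂→136, CO→129, PM10→78, O₃→145. Ranked high→low: 145, 136, 129, 98, 78. Second-highest sub-index = 136.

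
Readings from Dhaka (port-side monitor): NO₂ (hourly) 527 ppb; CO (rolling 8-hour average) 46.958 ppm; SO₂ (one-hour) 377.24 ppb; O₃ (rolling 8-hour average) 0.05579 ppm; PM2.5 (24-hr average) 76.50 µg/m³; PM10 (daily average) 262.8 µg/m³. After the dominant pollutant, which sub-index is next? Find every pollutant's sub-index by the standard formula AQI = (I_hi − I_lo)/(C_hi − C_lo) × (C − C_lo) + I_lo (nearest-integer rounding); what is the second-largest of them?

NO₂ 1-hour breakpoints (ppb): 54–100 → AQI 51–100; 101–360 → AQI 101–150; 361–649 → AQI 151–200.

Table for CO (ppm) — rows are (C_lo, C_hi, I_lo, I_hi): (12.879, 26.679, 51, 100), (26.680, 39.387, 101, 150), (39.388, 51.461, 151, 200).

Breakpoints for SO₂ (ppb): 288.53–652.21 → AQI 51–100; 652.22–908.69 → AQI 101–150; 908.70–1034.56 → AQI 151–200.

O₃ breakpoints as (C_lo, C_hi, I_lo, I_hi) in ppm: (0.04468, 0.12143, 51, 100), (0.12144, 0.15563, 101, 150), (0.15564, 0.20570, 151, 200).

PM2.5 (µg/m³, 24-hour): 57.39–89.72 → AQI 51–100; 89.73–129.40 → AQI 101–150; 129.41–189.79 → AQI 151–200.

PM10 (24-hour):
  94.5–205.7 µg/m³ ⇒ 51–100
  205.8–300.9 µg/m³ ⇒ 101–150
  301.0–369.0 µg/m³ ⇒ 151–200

NO₂: row 361–649 (AQI 151–200). (200−151)·(527−361)/(649−361) + 151 = 49·166/288 + 151 ≈ 179.24 → 179.
CO 46.958: bracket 39.388–51.461 → index 151–200; slope 49/12.073, offset 7.570.
AQI = 151 + 49/12.073·7.570 ≈ 181.72 ⇒ 182.
SO₂: 377.24 ∈ [288.53, 652.21] ↔ index [51, 100].
51 + (377.24−288.53)·(100−51)/(652.21−288.53) = 51 + 88.71·49/363.68 ≈ 62.95, so AQI = 63.
O₃: 0.05579 ∈ [0.04468, 0.12143] ↔ index [51, 100].
51 + (0.05579−0.04468)·(100−51)/(0.12143−0.04468) = 51 + 0.01111·49/0.07675 ≈ 58.09, so AQI = 58.
PM2.5: 76.50 lies in 57.39–89.72, so I_lo=51, I_hi=100, C_lo=57.39, C_hi=89.72.
(100−51)/(89.72−57.39) × (76.50−57.39) + 51 = 49/32.33 × 19.11 + 51 ≈ 79.96 → 80.
PM10: row 205.8–300.9 (AQI 101–150). (150−101)·(262.8−205.8)/(300.9−205.8) + 101 = 49·57.0/95.1 + 101 ≈ 130.37 → 130.
Sub-indices: NO₂→179, CO→182, SO₂→63, O₃→58, PM2.5→80, PM10→130. Ranked high→low: 182, 179, 130, 80, 63, 58. Second-highest sub-index = 179.

179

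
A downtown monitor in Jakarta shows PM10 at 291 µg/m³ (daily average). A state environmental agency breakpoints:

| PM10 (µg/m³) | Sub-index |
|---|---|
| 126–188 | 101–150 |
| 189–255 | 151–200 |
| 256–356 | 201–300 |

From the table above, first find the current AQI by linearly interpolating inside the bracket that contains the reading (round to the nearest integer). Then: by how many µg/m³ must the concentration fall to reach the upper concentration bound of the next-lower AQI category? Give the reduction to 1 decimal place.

PM10: 291 ∈ [256, 356] ↔ index [201, 300].
201 + (291−256)·(300−201)/(356−256) = 201 + 35·99/100 ≈ 235.65, so AQI = 236.
Current AQI 236 is in the Very Unhealthy range (201–300). The next-lower category tops out at AQI 200, whose upper concentration bound is 255 µg/m³.
Reduction needed = 291 − 255 = 36.0 µg/m³.

36.0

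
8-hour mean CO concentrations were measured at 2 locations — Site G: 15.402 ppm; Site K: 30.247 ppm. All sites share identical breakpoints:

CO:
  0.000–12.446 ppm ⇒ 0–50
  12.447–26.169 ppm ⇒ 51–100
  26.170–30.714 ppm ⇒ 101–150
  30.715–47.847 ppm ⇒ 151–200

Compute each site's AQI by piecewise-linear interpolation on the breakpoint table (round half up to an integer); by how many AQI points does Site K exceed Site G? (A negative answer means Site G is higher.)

Site G: row 12.447–26.169 (AQI 51–100). (100−51)·(15.402−12.447)/(26.169−12.447) + 51 = 49·2.955/13.722 + 51 ≈ 61.55 → 62.
Site K: row 26.170–30.714 (AQI 101–150). (150−101)·(30.247−26.170)/(30.714−26.170) + 101 = 49·4.077/4.544 + 101 ≈ 144.96 → 145.
AQIs: Site G=62, Site K=145. Site K (145) − Site G (62) = 83.

83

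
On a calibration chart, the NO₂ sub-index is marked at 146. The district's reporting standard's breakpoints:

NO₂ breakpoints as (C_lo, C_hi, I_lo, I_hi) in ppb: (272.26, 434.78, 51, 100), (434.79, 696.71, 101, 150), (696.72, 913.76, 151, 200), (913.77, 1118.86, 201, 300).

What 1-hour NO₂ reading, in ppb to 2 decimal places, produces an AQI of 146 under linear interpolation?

AQI 146 lies in the 101–150 band, which corresponds to 434.79–696.71 ppb.
C = 434.79 + (146−101)×(696.71−434.79)/(150−101) = 434.79 + 45×261.92/49 ≈ 675.3288 ppb → 675.33 ppb to 2 dp.

675.33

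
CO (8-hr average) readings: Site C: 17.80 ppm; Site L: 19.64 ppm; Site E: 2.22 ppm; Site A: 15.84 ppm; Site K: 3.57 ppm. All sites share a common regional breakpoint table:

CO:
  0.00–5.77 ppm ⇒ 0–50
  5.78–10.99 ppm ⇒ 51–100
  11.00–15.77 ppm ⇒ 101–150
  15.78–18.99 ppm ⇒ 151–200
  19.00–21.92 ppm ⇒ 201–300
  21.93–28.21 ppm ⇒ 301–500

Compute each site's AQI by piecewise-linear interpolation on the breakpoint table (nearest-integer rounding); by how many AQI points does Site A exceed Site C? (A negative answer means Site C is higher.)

-30

Site C: 17.80 lies in 15.78–18.99, so I_lo=151, I_hi=200, C_lo=15.78, C_hi=18.99.
(200−151)/(18.99−15.78) × (17.80−15.78) + 151 = 49/3.21 × 2.02 + 151 ≈ 181.83 → 182.
Site L 19.64: bracket 19.00–21.92 → index 201–300; slope 99/2.92, offset 0.64.
AQI = 201 + 99/2.92·0.64 ≈ 222.70 ⇒ 223.
Site E: 2.22 lies in 0.00–5.77, so I_lo=0, I_hi=50, C_lo=0.00, C_hi=5.77.
(50−0)/(5.77−0.00) × (2.22−0.00) + 0 = 50/5.77 × 2.22 + 0 ≈ 19.24 → 19.
Site A 15.84: bracket 15.78–18.99 → index 151–200; slope 49/3.21, offset 0.06.
AQI = 151 + 49/3.21·0.06 ≈ 151.92 ⇒ 152.
Site K: 3.57 lies in 0.00–5.77, so I_lo=0, I_hi=50, C_lo=0.00, C_hi=5.77.
(50−0)/(5.77−0.00) × (3.57−0.00) + 0 = 50/5.77 × 3.57 + 0 ≈ 30.94 → 31.
AQIs: Site C=182, Site L=223, Site E=19, Site A=152, Site K=31. Site A (152) − Site C (182) = -30.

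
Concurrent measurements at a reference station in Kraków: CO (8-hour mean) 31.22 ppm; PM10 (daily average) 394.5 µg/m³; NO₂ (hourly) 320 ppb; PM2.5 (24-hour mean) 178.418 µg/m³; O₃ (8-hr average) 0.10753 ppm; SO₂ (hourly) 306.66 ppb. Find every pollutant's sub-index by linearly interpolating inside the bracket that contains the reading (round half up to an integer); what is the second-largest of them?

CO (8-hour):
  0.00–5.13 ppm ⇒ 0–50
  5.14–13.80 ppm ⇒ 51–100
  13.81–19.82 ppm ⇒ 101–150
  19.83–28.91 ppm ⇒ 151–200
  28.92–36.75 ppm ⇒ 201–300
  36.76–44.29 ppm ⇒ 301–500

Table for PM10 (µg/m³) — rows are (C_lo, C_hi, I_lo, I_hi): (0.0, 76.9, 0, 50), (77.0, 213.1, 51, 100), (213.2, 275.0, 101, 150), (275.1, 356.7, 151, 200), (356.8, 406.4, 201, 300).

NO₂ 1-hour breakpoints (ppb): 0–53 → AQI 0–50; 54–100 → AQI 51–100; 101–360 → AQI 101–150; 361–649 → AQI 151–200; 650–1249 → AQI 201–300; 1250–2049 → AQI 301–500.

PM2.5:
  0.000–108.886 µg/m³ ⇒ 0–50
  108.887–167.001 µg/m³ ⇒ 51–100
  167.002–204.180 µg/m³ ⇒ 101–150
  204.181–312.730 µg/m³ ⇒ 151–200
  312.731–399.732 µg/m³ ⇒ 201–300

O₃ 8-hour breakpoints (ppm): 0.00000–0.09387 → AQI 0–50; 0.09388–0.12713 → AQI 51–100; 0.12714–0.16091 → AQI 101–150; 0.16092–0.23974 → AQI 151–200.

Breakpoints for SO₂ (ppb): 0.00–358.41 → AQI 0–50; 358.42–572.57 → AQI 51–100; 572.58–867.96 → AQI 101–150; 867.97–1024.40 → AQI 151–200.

CO: row 28.92–36.75 (AQI 201–300). (300−201)·(31.22−28.92)/(36.75−28.92) + 201 = 99·2.30/7.83 + 201 ≈ 230.08 → 230.
PM10: 394.5 lies in 356.8–406.4, so I_lo=201, I_hi=300, C_lo=356.8, C_hi=406.4.
(300−201)/(406.4−356.8) × (394.5−356.8) + 201 = 99/49.6 × 37.7 + 201 ≈ 276.25 → 276.
NO₂: row 101–360 (AQI 101–150). (150−101)·(320−101)/(360−101) + 101 = 49·219/259 + 101 ≈ 142.43 → 142.
PM2.5: 178.418 ∈ [167.002, 204.180] ↔ index [101, 150].
101 + (178.418−167.002)·(150−101)/(204.180−167.002) = 101 + 11.416·49/37.178 ≈ 116.05, so AQI = 116.
O₃: 0.10753 lies in 0.09388–0.12713, so I_lo=51, I_hi=100, C_lo=0.09388, C_hi=0.12713.
(100−51)/(0.12713−0.09388) × (0.10753−0.09388) + 51 = 49/0.03325 × 0.01365 + 51 ≈ 71.12 → 71.
SO₂ 306.66: bracket 0.00–358.41 → index 0–50; slope 50/358.41, offset 306.66.
AQI = 0 + 50/358.41·306.66 ≈ 42.78 ⇒ 43.
Sub-indices: CO→230, PM10→276, NO₂→142, PM2.5→116, O₃→71, SO₂→43. Ranked high→low: 276, 230, 142, 116, 71, 43. Second-highest sub-index = 230.

230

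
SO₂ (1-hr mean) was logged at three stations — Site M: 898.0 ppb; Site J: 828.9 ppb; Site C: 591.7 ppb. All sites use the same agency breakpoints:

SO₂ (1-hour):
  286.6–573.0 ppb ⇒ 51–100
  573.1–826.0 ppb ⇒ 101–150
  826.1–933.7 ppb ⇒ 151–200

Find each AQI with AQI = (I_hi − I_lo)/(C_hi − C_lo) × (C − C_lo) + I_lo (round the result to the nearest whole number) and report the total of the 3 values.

441

Site M: 898.0 ∈ [826.1, 933.7] ↔ index [151, 200].
151 + (898.0−826.1)·(200−151)/(933.7−826.1) = 151 + 71.9·49/107.6 ≈ 183.74, so AQI = 184.
Site J 828.9: bracket 826.1–933.7 → index 151–200; slope 49/107.6, offset 2.8.
AQI = 151 + 49/107.6·2.8 ≈ 152.28 ⇒ 152.
Site C: 591.7 lies in 573.1–826.0, so I_lo=101, I_hi=150, C_lo=573.1, C_hi=826.0.
(150−101)/(826.0−573.1) × (591.7−573.1) + 101 = 49/252.9 × 18.6 + 101 ≈ 104.60 → 105.
AQIs: Site M=184, Site J=152, Site C=105. Sum = 184 + 152 + 105 = 441.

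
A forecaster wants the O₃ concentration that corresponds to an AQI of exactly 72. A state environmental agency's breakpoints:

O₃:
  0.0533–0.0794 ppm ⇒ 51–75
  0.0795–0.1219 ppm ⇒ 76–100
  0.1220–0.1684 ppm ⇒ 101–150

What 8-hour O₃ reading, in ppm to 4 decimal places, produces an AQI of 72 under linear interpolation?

0.0761

AQI 72 lies in the 51–75 band, which corresponds to 0.0533–0.0794 ppm.
C = 0.0533 + (72−51)×(0.0794−0.0533)/(75−51) = 0.0533 + 21×0.0261/24 ≈ 0.076138 ppm → 0.0761 ppm to 4 dp.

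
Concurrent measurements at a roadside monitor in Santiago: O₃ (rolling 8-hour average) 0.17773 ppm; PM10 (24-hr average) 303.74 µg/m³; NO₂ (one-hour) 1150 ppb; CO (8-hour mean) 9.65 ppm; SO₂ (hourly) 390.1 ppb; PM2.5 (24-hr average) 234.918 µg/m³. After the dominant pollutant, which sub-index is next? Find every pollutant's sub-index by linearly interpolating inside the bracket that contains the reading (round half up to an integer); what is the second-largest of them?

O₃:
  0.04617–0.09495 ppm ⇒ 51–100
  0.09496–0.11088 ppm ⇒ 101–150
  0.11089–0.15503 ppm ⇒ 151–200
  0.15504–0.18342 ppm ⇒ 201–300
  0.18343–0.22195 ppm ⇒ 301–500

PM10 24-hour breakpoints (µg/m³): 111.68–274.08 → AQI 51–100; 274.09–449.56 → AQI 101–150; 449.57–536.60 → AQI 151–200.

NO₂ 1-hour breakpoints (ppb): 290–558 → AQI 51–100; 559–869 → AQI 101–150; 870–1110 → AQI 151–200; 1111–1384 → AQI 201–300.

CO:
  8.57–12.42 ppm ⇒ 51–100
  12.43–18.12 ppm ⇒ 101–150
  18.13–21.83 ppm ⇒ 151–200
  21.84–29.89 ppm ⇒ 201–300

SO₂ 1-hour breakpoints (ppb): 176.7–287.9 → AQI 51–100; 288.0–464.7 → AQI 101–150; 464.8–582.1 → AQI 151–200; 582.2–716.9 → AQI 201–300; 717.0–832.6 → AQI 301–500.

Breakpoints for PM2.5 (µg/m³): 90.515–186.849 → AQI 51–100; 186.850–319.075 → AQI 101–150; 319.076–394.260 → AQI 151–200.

O₃: 0.17773 ∈ [0.15504, 0.18342] ↔ index [201, 300].
201 + (0.17773−0.15504)·(300−201)/(0.18342−0.15504) = 201 + 0.02269·99/0.02838 ≈ 280.15, so AQI = 280.
PM10 303.74: bracket 274.09–449.56 → index 101–150; slope 49/175.47, offset 29.65.
AQI = 101 + 49/175.47·29.65 ≈ 109.28 ⇒ 109.
NO₂: 1150 lies in 1111–1384, so I_lo=201, I_hi=300, C_lo=1111, C_hi=1384.
(300−201)/(1384−1111) × (1150−1111) + 201 = 99/273 × 39 + 201 ≈ 215.14 → 215.
CO: 9.65 lies in 8.57–12.42, so I_lo=51, I_hi=100, C_lo=8.57, C_hi=12.42.
(100−51)/(12.42−8.57) × (9.65−8.57) + 51 = 49/3.85 × 1.08 + 51 ≈ 64.75 → 65.
SO₂: 390.1 lies in 288.0–464.7, so I_lo=101, I_hi=150, C_lo=288.0, C_hi=464.7.
(150−101)/(464.7−288.0) × (390.1−288.0) + 101 = 49/176.7 × 102.1 + 101 ≈ 129.31 → 129.
PM2.5: 234.918 ∈ [186.850, 319.075] ↔ index [101, 150].
101 + (234.918−186.850)·(150−101)/(319.075−186.850) = 101 + 48.068·49/132.225 ≈ 118.81, so AQI = 119.
Sub-indices: O₃→280, PM10→109, NO₂→215, CO→65, SO₂→129, PM2.5→119. Ranked high→low: 280, 215, 129, 119, 109, 65. Second-highest sub-index = 215.

215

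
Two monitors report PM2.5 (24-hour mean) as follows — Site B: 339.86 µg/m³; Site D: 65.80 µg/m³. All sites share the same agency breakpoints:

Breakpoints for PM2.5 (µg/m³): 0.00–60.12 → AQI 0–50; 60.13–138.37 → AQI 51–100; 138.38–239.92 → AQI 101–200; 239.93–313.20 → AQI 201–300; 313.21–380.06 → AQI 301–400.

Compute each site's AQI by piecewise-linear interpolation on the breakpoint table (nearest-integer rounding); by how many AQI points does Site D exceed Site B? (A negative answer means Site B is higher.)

-285

Site B: row 313.21–380.06 (AQI 301–400). (400−301)·(339.86−313.21)/(380.06−313.21) + 301 = 99·26.65/66.85 + 301 ≈ 340.47 → 340.
Site D: 65.80 ∈ [60.13, 138.37] ↔ index [51, 100].
51 + (65.80−60.13)·(100−51)/(138.37−60.13) = 51 + 5.67·49/78.24 ≈ 54.55, so AQI = 55.
AQIs: Site B=340, Site D=55. Site D (55) − Site B (340) = -285.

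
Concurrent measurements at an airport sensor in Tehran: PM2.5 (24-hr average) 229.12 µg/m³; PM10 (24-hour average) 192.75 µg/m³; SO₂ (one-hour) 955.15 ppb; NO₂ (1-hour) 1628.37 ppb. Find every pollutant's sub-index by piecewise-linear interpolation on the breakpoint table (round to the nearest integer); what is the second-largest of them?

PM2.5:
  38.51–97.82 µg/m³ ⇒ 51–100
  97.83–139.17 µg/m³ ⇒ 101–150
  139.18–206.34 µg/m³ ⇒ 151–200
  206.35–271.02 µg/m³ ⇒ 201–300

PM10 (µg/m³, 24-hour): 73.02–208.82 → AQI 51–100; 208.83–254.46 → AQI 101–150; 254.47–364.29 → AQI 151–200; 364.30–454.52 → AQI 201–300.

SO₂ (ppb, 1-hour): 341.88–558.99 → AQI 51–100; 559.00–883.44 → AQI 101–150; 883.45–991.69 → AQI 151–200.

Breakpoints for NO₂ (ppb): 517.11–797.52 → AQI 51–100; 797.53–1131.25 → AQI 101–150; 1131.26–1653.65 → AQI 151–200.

PM2.5: 229.12 lies in 206.35–271.02, so I_lo=201, I_hi=300, C_lo=206.35, C_hi=271.02.
(300−201)/(271.02−206.35) × (229.12−206.35) + 201 = 99/64.67 × 22.77 + 201 ≈ 235.86 → 236.
PM10: 192.75 ∈ [73.02, 208.82] ↔ index [51, 100].
51 + (192.75−73.02)·(100−51)/(208.82−73.02) = 51 + 119.73·49/135.80 ≈ 94.20, so AQI = 94.
SO₂: 955.15 ∈ [883.45, 991.69] ↔ index [151, 200].
151 + (955.15−883.45)·(200−151)/(991.69−883.45) = 151 + 71.70·49/108.24 ≈ 183.46, so AQI = 183.
NO₂: 1628.37 ∈ [1131.26, 1653.65] ↔ index [151, 200].
151 + (1628.37−1131.26)·(200−151)/(1653.65−1131.26) = 151 + 497.11·49/522.39 ≈ 197.63, so AQI = 198.
Sub-indices: PM2.5→236, PM10→94, SO₂→183, NO₂→198. Ranked high→low: 236, 198, 183, 94. Second-highest sub-index = 198.

198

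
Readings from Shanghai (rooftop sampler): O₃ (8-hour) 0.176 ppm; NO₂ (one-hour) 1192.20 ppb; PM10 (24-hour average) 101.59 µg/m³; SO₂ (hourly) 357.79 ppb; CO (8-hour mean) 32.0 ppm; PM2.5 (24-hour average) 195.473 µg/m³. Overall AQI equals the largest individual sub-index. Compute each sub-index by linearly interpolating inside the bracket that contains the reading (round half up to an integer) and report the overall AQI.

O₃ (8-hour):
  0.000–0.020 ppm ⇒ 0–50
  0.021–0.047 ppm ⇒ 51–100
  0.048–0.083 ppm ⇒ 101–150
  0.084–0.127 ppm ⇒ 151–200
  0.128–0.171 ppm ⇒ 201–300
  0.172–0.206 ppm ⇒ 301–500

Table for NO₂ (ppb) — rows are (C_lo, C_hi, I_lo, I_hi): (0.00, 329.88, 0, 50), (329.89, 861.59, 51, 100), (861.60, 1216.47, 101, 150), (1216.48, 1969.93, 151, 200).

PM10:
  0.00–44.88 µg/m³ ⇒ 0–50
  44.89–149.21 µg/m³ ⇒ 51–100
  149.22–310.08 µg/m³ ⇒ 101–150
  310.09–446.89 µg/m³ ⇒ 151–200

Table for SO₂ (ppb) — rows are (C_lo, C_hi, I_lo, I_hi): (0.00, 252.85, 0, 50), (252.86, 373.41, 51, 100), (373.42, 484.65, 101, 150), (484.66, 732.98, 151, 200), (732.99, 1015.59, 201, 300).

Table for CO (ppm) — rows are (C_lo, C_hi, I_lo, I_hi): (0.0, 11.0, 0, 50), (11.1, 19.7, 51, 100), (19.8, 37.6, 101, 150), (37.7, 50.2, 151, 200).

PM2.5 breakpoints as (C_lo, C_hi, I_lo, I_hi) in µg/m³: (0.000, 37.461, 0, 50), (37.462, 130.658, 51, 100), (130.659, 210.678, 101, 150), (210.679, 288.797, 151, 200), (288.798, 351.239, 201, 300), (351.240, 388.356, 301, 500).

324

O₃: row 0.172–0.206 (AQI 301–500). (500−301)·(0.176−0.172)/(0.206−0.172) + 301 = 199·0.004/0.034 + 301 ≈ 324.41 → 324.
NO₂: 1192.20 lies in 861.60–1216.47, so I_lo=101, I_hi=150, C_lo=861.60, C_hi=1216.47.
(150−101)/(1216.47−861.60) × (1192.20−861.60) + 101 = 49/354.87 × 330.60 + 101 ≈ 146.65 → 147.
PM10: row 44.89–149.21 (AQI 51–100). (100−51)·(101.59−44.89)/(149.21−44.89) + 51 = 49·56.70/104.32 + 51 ≈ 77.63 → 78.
SO₂ 357.79: bracket 252.86–373.41 → index 51–100; slope 49/120.55, offset 104.93.
AQI = 51 + 49/120.55·104.93 ≈ 93.65 ⇒ 94.
CO: 32.0 ∈ [19.8, 37.6] ↔ index [101, 150].
101 + (32.0−19.8)·(150−101)/(37.6−19.8) = 101 + 12.2·49/17.8 ≈ 134.58, so AQI = 135.
PM2.5: 195.473 ∈ [130.659, 210.678] ↔ index [101, 150].
101 + (195.473−130.659)·(150−101)/(210.678−130.659) = 101 + 64.814·49/80.019 ≈ 140.69, so AQI = 141.
Sub-indices: O₃→324, NO₂→147, PM10→78, SO₂→94, CO→135, PM2.5→141. Overall AQI = max = 324; dominant pollutant is O₃.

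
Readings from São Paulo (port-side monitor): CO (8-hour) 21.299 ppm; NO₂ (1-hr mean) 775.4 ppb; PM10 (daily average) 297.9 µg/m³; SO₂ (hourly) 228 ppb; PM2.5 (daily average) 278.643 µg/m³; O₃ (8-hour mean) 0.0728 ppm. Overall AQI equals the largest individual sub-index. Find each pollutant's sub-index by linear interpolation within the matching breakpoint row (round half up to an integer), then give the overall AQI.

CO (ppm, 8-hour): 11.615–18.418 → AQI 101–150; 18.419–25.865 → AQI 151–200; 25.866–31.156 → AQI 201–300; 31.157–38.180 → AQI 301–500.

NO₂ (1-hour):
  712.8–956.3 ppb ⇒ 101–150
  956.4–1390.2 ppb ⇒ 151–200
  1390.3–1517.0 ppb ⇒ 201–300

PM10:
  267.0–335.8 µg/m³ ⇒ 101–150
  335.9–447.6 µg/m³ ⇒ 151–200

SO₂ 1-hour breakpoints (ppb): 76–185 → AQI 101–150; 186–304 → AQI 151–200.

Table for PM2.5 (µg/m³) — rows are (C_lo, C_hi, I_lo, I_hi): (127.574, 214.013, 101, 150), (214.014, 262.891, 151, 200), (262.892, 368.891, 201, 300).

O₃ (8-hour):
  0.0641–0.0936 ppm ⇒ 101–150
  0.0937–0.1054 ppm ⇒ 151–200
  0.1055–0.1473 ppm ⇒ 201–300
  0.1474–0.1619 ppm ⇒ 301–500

216

CO: 21.299 lies in 18.419–25.865, so I_lo=151, I_hi=200, C_lo=18.419, C_hi=25.865.
(200−151)/(25.865−18.419) × (21.299−18.419) + 151 = 49/7.446 × 2.880 + 151 ≈ 169.95 → 170.
NO₂: 775.4 ∈ [712.8, 956.3] ↔ index [101, 150].
101 + (775.4−712.8)·(150−101)/(956.3−712.8) = 101 + 62.6·49/243.5 ≈ 113.60, so AQI = 114.
PM10: 297.9 ∈ [267.0, 335.8] ↔ index [101, 150].
101 + (297.9−267.0)·(150−101)/(335.8−267.0) = 101 + 30.9·49/68.8 ≈ 123.01, so AQI = 123.
SO₂ 228: bracket 186–304 → index 151–200; slope 49/118, offset 42.
AQI = 151 + 49/118·42 ≈ 168.44 ⇒ 168.
PM2.5: 278.643 lies in 262.892–368.891, so I_lo=201, I_hi=300, C_lo=262.892, C_hi=368.891.
(300−201)/(368.891−262.892) × (278.643−262.892) + 201 = 99/105.999 × 15.751 + 201 ≈ 215.71 → 216.
O₃: 0.0728 ∈ [0.0641, 0.0936] ↔ index [101, 150].
101 + (0.0728−0.0641)·(150−101)/(0.0936−0.0641) = 101 + 0.0087·49/0.0295 ≈ 115.45, so AQI = 115.
Sub-indices: CO→170, NO₂→114, PM10→123, SO₂→168, PM2.5→216, O₃→115. Overall AQI = max = 216; dominant pollutant is PM2.5.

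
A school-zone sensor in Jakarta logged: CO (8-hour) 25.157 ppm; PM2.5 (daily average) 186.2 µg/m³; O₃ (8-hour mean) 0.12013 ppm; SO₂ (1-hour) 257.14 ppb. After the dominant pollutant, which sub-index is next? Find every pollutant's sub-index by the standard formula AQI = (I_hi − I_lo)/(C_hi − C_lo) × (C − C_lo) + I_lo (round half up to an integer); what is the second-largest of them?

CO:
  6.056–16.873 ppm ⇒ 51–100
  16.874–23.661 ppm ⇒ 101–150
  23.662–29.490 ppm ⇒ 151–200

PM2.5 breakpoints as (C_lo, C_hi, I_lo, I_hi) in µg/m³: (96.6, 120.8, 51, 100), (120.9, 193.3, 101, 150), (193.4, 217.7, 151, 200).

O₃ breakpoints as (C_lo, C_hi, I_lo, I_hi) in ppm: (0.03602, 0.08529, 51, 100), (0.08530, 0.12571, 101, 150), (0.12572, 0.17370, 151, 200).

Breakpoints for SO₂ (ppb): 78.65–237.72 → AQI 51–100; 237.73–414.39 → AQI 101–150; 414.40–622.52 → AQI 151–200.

145

CO: 25.157 lies in 23.662–29.490, so I_lo=151, I_hi=200, C_lo=23.662, C_hi=29.490.
(200−151)/(29.490−23.662) × (25.157−23.662) + 151 = 49/5.828 × 1.495 + 151 ≈ 163.57 → 164.
PM2.5: 186.2 lies in 120.9–193.3, so I_lo=101, I_hi=150, C_lo=120.9, C_hi=193.3.
(150−101)/(193.3−120.9) × (186.2−120.9) + 101 = 49/72.4 × 65.3 + 101 ≈ 145.19 → 145.
O₃: 0.12013 ∈ [0.08530, 0.12571] ↔ index [101, 150].
101 + (0.12013−0.08530)·(150−101)/(0.12571−0.08530) = 101 + 0.03483·49/0.04041 ≈ 143.23, so AQI = 143.
SO₂ 257.14: bracket 237.73–414.39 → index 101–150; slope 49/176.66, offset 19.41.
AQI = 101 + 49/176.66·19.41 ≈ 106.38 ⇒ 106.
Sub-indices: CO→164, PM2.5→145, O₃→143, SO₂→106. Ranked high→low: 164, 145, 143, 106. Second-highest sub-index = 145.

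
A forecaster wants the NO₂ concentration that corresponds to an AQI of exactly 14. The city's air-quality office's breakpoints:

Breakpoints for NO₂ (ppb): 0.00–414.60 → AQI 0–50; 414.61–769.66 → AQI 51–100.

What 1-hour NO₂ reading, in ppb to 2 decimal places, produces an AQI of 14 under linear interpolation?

AQI 14 lies in the 0–50 band, which corresponds to 0.00–414.60 ppb.
C = 0.00 + (14−0)×(414.60−0.00)/(50−0) = 0.00 + 14×414.60/50 ≈ 116.0880 ppb → 116.09 ppb to 2 dp.

116.09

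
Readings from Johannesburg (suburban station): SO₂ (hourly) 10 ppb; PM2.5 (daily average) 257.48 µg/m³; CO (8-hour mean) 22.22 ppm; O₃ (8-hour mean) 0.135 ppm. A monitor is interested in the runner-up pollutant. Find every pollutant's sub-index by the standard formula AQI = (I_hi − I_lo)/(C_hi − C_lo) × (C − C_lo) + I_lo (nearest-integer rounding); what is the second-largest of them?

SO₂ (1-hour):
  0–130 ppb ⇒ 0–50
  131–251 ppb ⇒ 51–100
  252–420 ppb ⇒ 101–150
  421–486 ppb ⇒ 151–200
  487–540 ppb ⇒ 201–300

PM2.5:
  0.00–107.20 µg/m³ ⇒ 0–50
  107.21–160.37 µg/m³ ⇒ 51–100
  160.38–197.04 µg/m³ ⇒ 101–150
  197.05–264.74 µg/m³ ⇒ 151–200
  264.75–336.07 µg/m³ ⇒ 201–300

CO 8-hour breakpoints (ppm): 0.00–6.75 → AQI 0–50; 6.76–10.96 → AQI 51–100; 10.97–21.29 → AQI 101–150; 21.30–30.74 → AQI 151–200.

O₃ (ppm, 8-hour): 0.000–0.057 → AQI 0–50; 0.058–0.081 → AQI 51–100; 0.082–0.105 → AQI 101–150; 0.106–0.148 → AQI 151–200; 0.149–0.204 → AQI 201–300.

185

SO₂ 10: bracket 0–130 → index 0–50; slope 50/130, offset 10.
AQI = 0 + 50/130·10 ≈ 3.85 ⇒ 4.
PM2.5 257.48: bracket 197.05–264.74 → index 151–200; slope 49/67.69, offset 60.43.
AQI = 151 + 49/67.69·60.43 ≈ 194.74 ⇒ 195.
CO: 22.22 ∈ [21.30, 30.74] ↔ index [151, 200].
151 + (22.22−21.30)·(200−151)/(30.74−21.30) = 151 + 0.92·49/9.44 ≈ 155.78, so AQI = 156.
O₃: 0.135 lies in 0.106–0.148, so I_lo=151, I_hi=200, C_lo=0.106, C_hi=0.148.
(200−151)/(0.148−0.106) × (0.135−0.106) + 151 = 49/0.042 × 0.029 + 151 ≈ 184.83 → 185.
Sub-indices: SO₂→4, PM2.5→195, CO→156, O₃→185. Ranked high→low: 195, 185, 156, 4. Second-highest sub-index = 185.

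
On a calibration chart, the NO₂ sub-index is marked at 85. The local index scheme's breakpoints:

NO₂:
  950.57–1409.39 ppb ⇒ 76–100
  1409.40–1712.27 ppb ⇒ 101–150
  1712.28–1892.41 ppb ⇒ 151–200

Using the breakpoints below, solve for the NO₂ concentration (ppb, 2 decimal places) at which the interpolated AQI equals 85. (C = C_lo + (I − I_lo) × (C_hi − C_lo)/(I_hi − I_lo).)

1122.63

AQI 85 lies in the 76–100 band, which corresponds to 950.57–1409.39 ppb.
C = 950.57 + (85−76)×(1409.39−950.57)/(100−76) = 950.57 + 9×458.82/24 ≈ 1122.6275 ppb → 1122.63 ppb to 2 dp.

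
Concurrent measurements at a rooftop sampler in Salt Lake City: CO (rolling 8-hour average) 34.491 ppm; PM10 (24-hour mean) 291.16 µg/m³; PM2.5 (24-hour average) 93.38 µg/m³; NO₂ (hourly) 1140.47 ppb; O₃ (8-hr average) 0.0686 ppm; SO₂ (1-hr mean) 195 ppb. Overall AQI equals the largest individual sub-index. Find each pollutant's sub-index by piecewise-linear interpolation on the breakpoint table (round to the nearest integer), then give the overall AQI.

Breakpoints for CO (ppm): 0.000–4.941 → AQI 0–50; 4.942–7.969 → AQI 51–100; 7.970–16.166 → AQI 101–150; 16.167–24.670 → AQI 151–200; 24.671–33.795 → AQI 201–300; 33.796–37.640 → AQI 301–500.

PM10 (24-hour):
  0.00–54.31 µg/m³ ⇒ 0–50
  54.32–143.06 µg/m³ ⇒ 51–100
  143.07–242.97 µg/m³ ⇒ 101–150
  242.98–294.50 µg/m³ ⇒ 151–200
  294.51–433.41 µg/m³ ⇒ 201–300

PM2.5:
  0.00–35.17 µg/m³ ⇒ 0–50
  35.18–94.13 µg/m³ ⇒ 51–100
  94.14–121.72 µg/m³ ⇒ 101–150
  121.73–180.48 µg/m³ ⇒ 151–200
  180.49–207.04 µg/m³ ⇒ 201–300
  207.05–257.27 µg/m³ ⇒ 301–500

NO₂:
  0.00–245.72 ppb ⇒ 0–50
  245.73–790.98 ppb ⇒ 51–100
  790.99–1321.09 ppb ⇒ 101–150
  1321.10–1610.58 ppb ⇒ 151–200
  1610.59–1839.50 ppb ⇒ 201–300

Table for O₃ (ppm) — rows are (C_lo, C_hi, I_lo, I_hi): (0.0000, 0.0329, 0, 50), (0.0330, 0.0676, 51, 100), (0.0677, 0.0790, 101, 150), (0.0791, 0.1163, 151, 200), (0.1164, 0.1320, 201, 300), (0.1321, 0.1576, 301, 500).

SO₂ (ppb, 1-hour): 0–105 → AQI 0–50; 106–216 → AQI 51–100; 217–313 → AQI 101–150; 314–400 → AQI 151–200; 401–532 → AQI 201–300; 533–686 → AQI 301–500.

CO: 34.491 ∈ [33.796, 37.640] ↔ index [301, 500].
301 + (34.491−33.796)·(500−301)/(37.640−33.796) = 301 + 0.695·199/3.844 ≈ 336.98, so AQI = 337.
PM10: 291.16 lies in 242.98–294.50, so I_lo=151, I_hi=200, C_lo=242.98, C_hi=294.50.
(200−151)/(294.50−242.98) × (291.16−242.98) + 151 = 49/51.52 × 48.18 + 151 ≈ 196.82 → 197.
PM2.5: 93.38 ∈ [35.18, 94.13] ↔ index [51, 100].
51 + (93.38−35.18)·(100−51)/(94.13−35.18) = 51 + 58.20·49/58.95 ≈ 99.38, so AQI = 99.
NO₂: 1140.47 lies in 790.99–1321.09, so I_lo=101, I_hi=150, C_lo=790.99, C_hi=1321.09.
(150−101)/(1321.09−790.99) × (1140.47−790.99) + 101 = 49/530.10 × 349.48 + 101 ≈ 133.30 → 133.
O₃: row 0.0677–0.0790 (AQI 101–150). (150−101)·(0.0686−0.0677)/(0.0790−0.0677) + 101 = 49·0.0009/0.0113 + 101 ≈ 104.90 → 105.
SO₂: row 106–216 (AQI 51–100). (100−51)·(195−106)/(216−106) + 51 = 49·89/110 + 51 ≈ 90.65 → 91.
Sub-indices: CO→337, PM10→197, PM2.5→99, NO₂→133, O₃→105, SO₂→91. Overall AQI = max = 337; dominant pollutant is CO.

337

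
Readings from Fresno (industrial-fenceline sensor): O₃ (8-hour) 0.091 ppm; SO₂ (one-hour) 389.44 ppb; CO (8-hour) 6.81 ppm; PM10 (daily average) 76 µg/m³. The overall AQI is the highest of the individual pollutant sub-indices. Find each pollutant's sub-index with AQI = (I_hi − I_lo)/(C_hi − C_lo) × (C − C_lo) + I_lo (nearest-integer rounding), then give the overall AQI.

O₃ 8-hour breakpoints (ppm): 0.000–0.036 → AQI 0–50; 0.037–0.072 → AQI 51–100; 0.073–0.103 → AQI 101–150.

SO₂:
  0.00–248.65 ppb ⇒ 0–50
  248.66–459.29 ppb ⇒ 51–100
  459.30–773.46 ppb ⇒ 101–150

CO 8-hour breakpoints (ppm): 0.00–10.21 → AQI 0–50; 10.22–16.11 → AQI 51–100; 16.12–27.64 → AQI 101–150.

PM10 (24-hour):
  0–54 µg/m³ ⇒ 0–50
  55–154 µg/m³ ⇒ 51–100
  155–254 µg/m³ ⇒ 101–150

O₃: 0.091 ∈ [0.073, 0.103] ↔ index [101, 150].
101 + (0.091−0.073)·(150−101)/(0.103−0.073) = 101 + 0.018·49/0.030 ≈ 130.40, so AQI = 130.
SO₂ 389.44: bracket 248.66–459.29 → index 51–100; slope 49/210.63, offset 140.78.
AQI = 51 + 49/210.63·140.78 ≈ 83.75 ⇒ 84.
CO: 6.81 ∈ [0.00, 10.21] ↔ index [0, 50].
0 + (6.81−0.00)·(50−0)/(10.21−0.00) = 0 + 6.81·50/10.21 ≈ 33.35, so AQI = 33.
PM10: 76 lies in 55–154, so I_lo=51, I_hi=100, C_lo=55, C_hi=154.
(100−51)/(154−55) × (76−55) + 51 = 49/99 × 21 + 51 ≈ 61.39 → 61.
Sub-indices: O₃→130, SO₂→84, CO→33, PM10→61. Overall AQI = max = 130; dominant pollutant is O₃.

130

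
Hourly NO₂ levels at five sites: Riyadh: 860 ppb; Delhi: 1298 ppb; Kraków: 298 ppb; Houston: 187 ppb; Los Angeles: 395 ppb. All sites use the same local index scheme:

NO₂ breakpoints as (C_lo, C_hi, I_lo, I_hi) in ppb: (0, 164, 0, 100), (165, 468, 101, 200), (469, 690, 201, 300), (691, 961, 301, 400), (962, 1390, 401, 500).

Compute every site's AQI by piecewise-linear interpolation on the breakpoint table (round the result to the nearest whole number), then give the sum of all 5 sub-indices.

1270

Riyadh: 860 lies in 691–961, so I_lo=301, I_hi=400, C_lo=691, C_hi=961.
(400−301)/(961−691) × (860−691) + 301 = 99/270 × 169 + 301 ≈ 362.97 → 363.
Delhi: row 962–1390 (AQI 401–500). (500−401)·(1298−962)/(1390−962) + 401 = 99·336/428 + 401 ≈ 478.72 → 479.
Kraków 298: bracket 165–468 → index 101–200; slope 99/303, offset 133.
AQI = 101 + 99/303·133 ≈ 144.46 ⇒ 144.
Houston 187: bracket 165–468 → index 101–200; slope 99/303, offset 22.
AQI = 101 + 99/303·22 ≈ 108.19 ⇒ 108.
Los Angeles: 395 ∈ [165, 468] ↔ index [101, 200].
101 + (395−165)·(200−101)/(468−165) = 101 + 230·99/303 ≈ 176.15, so AQI = 176.
AQIs: Riyadh=363, Delhi=479, Kraków=144, Houston=108, Los Angeles=176. Sum = 363 + 479 + 144 + 108 + 176 = 1270.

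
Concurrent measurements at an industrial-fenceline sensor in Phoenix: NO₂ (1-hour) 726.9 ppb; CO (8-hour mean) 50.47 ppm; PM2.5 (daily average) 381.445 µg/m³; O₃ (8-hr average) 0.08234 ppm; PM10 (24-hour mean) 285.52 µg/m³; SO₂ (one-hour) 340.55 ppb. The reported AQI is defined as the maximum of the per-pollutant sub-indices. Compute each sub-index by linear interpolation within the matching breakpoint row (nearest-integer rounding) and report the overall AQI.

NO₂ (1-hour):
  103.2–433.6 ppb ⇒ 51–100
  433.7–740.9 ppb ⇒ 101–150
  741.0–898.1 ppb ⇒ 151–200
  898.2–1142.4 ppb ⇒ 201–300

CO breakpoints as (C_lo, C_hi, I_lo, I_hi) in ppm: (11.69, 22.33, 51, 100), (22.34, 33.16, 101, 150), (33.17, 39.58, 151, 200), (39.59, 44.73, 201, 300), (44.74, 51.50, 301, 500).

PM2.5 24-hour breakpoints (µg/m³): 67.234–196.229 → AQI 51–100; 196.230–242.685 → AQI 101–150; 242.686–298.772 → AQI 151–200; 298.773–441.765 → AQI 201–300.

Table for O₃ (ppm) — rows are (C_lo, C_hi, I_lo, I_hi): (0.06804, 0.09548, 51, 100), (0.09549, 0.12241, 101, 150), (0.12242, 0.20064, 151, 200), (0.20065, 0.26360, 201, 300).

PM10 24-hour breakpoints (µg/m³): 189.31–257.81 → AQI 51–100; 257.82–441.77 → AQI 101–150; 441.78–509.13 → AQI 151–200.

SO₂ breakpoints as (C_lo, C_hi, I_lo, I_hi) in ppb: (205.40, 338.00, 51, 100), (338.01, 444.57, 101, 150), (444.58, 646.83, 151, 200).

NO₂: 726.9 ∈ [433.7, 740.9] ↔ index [101, 150].
101 + (726.9−433.7)·(150−101)/(740.9−433.7) = 101 + 293.2·49/307.2 ≈ 147.77, so AQI = 148.
CO: 50.47 lies in 44.74–51.50, so I_lo=301, I_hi=500, C_lo=44.74, C_hi=51.50.
(500−301)/(51.50−44.74) × (50.47−44.74) + 301 = 199/6.76 × 5.73 + 301 ≈ 469.68 → 470.
PM2.5: row 298.773–441.765 (AQI 201–300). (300−201)·(381.445−298.773)/(441.765−298.773) + 201 = 99·82.672/142.992 + 201 ≈ 258.24 → 258.
O₃ 0.08234: bracket 0.06804–0.09548 → index 51–100; slope 49/0.02744, offset 0.01430.
AQI = 51 + 49/0.02744·0.01430 ≈ 76.54 ⇒ 77.
PM10: 285.52 ∈ [257.82, 441.77] ↔ index [101, 150].
101 + (285.52−257.82)·(150−101)/(441.77−257.82) = 101 + 27.70·49/183.95 ≈ 108.38, so AQI = 108.
SO₂ 340.55: bracket 338.01–444.57 → index 101–150; slope 49/106.56, offset 2.54.
AQI = 101 + 49/106.56·2.54 ≈ 102.17 ⇒ 102.
Sub-indices: NO₂→148, CO→470, PM2.5→258, O₃→77, PM10→108, SO₂→102. Overall AQI = max = 470; dominant pollutant is CO.

470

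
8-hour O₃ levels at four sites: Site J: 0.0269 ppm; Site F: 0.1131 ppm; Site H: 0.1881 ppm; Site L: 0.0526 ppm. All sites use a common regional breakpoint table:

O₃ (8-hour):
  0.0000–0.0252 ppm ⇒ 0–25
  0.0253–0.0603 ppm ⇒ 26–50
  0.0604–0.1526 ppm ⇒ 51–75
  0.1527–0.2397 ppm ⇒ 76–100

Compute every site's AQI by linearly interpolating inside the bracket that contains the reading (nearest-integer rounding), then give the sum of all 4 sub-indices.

223

Site J: 0.0269 lies in 0.0253–0.0603, so I_lo=26, I_hi=50, C_lo=0.0253, C_hi=0.0603.
(50−26)/(0.0603−0.0253) × (0.0269−0.0253) + 26 = 24/0.0350 × 0.0016 + 26 ≈ 27.10 → 27.
Site F: row 0.0604–0.1526 (AQI 51–75). (75−51)·(0.1131−0.0604)/(0.1526−0.0604) + 51 = 24·0.0527/0.0922 + 51 ≈ 64.72 → 65.
Site H: 0.1881 ∈ [0.1527, 0.2397] ↔ index [76, 100].
76 + (0.1881−0.1527)·(100−76)/(0.2397−0.1527) = 76 + 0.0354·24/0.0870 ≈ 85.77, so AQI = 86.
Site L: 0.0526 ∈ [0.0253, 0.0603] ↔ index [26, 50].
26 + (0.0526−0.0253)·(50−26)/(0.0603−0.0253) = 26 + 0.0273·24/0.0350 ≈ 44.72, so AQI = 45.
AQIs: Site J=27, Site F=65, Site H=86, Site L=45. Sum = 27 + 65 + 86 + 45 = 223.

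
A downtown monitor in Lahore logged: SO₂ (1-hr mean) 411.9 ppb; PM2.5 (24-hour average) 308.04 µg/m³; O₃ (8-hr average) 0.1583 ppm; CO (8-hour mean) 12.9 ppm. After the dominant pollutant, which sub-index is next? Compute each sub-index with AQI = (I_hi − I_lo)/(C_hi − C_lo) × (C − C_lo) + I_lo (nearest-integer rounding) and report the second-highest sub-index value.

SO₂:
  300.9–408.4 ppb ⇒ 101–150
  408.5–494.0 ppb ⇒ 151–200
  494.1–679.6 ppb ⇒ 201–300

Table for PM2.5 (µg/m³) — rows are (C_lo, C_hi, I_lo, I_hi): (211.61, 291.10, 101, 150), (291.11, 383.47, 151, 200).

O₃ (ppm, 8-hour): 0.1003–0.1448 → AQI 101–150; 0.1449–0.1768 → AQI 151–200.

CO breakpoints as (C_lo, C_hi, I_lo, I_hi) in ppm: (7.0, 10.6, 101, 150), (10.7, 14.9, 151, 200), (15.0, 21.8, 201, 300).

172

SO₂: row 408.5–494.0 (AQI 151–200). (200−151)·(411.9−408.5)/(494.0−408.5) + 151 = 49·3.4/85.5 + 151 ≈ 152.95 → 153.
PM2.5: 308.04 lies in 291.11–383.47, so I_lo=151, I_hi=200, C_lo=291.11, C_hi=383.47.
(200−151)/(383.47−291.11) × (308.04−291.11) + 151 = 49/92.36 × 16.93 + 151 ≈ 159.98 → 160.
O₃: 0.1583 lies in 0.1449–0.1768, so I_lo=151, I_hi=200, C_lo=0.1449, C_hi=0.1768.
(200−151)/(0.1768−0.1449) × (0.1583−0.1449) + 151 = 49/0.0319 × 0.0134 + 151 ≈ 171.58 → 172.
CO: 12.9 ∈ [10.7, 14.9] ↔ index [151, 200].
151 + (12.9−10.7)·(200−151)/(14.9−10.7) = 151 + 2.2·49/4.2 ≈ 176.67, so AQI = 177.
Sub-indices: SO₂→153, PM2.5→160, O₃→172, CO→177. Ranked high→low: 177, 172, 160, 153. Second-highest sub-index = 172.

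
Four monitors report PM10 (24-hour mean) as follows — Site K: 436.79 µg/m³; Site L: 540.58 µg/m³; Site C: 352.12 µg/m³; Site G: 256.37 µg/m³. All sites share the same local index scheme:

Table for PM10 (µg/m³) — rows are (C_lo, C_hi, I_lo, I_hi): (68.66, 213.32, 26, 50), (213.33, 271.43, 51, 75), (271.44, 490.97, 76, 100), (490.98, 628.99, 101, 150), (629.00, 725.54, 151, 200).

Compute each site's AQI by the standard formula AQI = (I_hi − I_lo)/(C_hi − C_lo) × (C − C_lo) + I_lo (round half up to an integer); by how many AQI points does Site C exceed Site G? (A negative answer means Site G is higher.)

Site K: row 271.44–490.97 (AQI 76–100). (100−76)·(436.79−271.44)/(490.97−271.44) + 76 = 24·165.35/219.53 + 76 ≈ 94.08 → 94.
Site L: row 490.98–628.99 (AQI 101–150). (150−101)·(540.58−490.98)/(628.99−490.98) + 101 = 49·49.60/138.01 + 101 ≈ 118.61 → 119.
Site C 352.12: bracket 271.44–490.97 → index 76–100; slope 24/219.53, offset 80.68.
AQI = 76 + 24/219.53·80.68 ≈ 84.82 ⇒ 85.
Site G 256.37: bracket 213.33–271.43 → index 51–75; slope 24/58.10, offset 43.04.
AQI = 51 + 24/58.10·43.04 ≈ 68.78 ⇒ 69.
AQIs: Site K=94, Site L=119, Site C=85, Site G=69. Site C (85) − Site G (69) = 16.

16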